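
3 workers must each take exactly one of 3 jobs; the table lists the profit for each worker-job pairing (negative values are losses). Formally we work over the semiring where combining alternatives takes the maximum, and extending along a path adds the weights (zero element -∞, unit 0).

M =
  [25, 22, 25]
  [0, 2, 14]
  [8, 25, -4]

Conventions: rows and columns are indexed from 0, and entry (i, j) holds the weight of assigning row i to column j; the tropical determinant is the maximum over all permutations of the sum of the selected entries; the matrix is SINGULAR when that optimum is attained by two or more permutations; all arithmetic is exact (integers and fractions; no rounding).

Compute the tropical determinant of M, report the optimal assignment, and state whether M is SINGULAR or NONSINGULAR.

σ = (0, 1, 2): 25 + 2 + (-4) = 23
σ = (0, 2, 1): 25 + 14 + 25 = 64
σ = (1, 0, 2): 22 + 0 + (-4) = 18
σ = (1, 2, 0): 22 + 14 + 8 = 44
σ = (2, 0, 1): 25 + 0 + 25 = 50
σ = (2, 1, 0): 25 + 2 + 8 = 35
Optimal value attained by: σ = (0, 2, 1).
Answer: det⊕(M) = 64; verdict: NONSINGULAR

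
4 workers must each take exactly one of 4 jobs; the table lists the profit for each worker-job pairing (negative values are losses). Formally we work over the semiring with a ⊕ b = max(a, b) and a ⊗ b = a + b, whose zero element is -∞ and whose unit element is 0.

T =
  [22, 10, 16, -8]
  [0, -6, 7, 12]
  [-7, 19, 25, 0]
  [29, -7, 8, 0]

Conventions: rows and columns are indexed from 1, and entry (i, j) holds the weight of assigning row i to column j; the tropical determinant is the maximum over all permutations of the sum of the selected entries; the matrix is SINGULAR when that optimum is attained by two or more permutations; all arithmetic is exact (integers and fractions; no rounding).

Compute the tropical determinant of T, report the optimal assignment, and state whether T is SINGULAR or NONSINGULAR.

σ = (1, 2, 3, 4): 22 + (-6) + 25 + 0 = 41
σ = (1, 2, 4, 3): 22 + (-6) + 0 + 8 = 24
σ = (1, 3, 2, 4): 22 + 7 + 19 + 0 = 48
σ = (1, 3, 4, 2): 22 + 7 + 0 + (-7) = 22
σ = (1, 4, 2, 3): 22 + 12 + 19 + 8 = 61
σ = (1, 4, 3, 2): 22 + 12 + 25 + (-7) = 52
σ = (2, 1, 3, 4): 10 + 0 + 25 + 0 = 35
σ = (2, 1, 4, 3): 10 + 0 + 0 + 8 = 18
σ = (2, 3, 1, 4): 10 + 7 + (-7) + 0 = 10
σ = (2, 3, 4, 1): 10 + 7 + 0 + 29 = 46
σ = (2, 4, 1, 3): 10 + 12 + (-7) + 8 = 23
σ = (2, 4, 3, 1): 10 + 12 + 25 + 29 = 76
σ = (3, 1, 2, 4): 16 + 0 + 19 + 0 = 35
σ = (3, 1, 4, 2): 16 + 0 + 0 + (-7) = 9
σ = (3, 2, 1, 4): 16 + (-6) + (-7) + 0 = 3
σ = (3, 2, 4, 1): 16 + (-6) + 0 + 29 = 39
σ = (3, 4, 1, 2): 16 + 12 + (-7) + (-7) = 14
σ = (3, 4, 2, 1): 16 + 12 + 19 + 29 = 76
σ = (4, 1, 2, 3): (-8) + 0 + 19 + 8 = 19
σ = (4, 1, 3, 2): (-8) + 0 + 25 + (-7) = 10
σ = (4, 2, 1, 3): (-8) + (-6) + (-7) + 8 = -13
σ = (4, 2, 3, 1): (-8) + (-6) + 25 + 29 = 40
σ = (4, 3, 1, 2): (-8) + 7 + (-7) + (-7) = -15
σ = (4, 3, 2, 1): (-8) + 7 + 19 + 29 = 47
Optimal value attained by: σ = (2, 4, 3, 1).
Answer: det⊕(T) = 76; verdict: SINGULAR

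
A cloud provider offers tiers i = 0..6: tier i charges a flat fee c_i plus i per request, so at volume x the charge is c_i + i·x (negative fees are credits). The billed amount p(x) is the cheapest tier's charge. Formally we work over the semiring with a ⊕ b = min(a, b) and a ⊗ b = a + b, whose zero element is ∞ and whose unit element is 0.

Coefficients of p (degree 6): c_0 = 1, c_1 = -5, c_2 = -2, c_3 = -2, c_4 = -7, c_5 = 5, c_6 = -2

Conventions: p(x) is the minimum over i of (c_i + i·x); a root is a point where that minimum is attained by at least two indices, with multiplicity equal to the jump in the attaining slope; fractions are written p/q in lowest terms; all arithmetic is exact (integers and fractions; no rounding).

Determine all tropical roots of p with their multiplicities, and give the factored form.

hull edge (i=0, c=1) to (i=1, c=-5): slope -6, span 1
hull edge (i=1, c=-5) to (i=4, c=-7): slope -2/3, span 3
hull edge (i=4, c=-7) to (i=6, c=-2): slope 5/2, span 2
Factored form: p(x) = -2 ⊗ (x ⊕ (-5/2)) ⊗ (x ⊕ (-5/2)) ⊗ (x ⊕ 2/3) ⊗ (x ⊕ 2/3) ⊗ (x ⊕ 2/3) ⊗ (x ⊕ 6)
Answer: roots = -5/2 (mult 2), 2/3 (mult 3), 6 (mult 1)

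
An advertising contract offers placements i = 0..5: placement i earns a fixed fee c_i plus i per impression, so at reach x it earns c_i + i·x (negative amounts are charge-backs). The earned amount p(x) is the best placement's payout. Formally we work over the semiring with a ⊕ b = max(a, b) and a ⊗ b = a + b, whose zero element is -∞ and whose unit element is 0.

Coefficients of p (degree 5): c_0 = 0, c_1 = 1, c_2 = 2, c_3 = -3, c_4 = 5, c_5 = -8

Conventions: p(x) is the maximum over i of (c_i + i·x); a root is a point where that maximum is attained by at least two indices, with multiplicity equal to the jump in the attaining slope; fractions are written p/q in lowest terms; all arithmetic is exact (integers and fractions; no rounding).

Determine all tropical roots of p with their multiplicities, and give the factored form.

hull edge (i=0, c=0) to (i=4, c=5): slope 5/4, span 4
hull edge (i=4, c=5) to (i=5, c=-8): slope -13, span 1
Factored form: p(x) = -8 ⊗ (x ⊕ (-5/4)) ⊗ (x ⊕ (-5/4)) ⊗ (x ⊕ (-5/4)) ⊗ (x ⊕ (-5/4)) ⊗ (x ⊕ 13)
Answer: roots = -5/4 (mult 4), 13 (mult 1)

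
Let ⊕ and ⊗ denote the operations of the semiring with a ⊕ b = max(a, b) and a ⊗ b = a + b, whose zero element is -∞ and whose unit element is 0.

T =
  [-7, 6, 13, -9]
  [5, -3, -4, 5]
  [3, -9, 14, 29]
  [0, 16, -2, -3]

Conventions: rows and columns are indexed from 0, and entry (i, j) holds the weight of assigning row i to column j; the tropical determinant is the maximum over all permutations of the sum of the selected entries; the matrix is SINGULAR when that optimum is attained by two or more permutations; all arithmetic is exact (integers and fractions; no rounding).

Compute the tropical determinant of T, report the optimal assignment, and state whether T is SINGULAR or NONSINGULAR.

σ = (0, 1, 2, 3): (-7) + (-3) + 14 + (-3) = 1
σ = (0, 1, 3, 2): (-7) + (-3) + 29 + (-2) = 17
σ = (0, 2, 1, 3): (-7) + (-4) + (-9) + (-3) = -23
σ = (0, 2, 3, 1): (-7) + (-4) + 29 + 16 = 34
σ = (0, 3, 1, 2): (-7) + 5 + (-9) + (-2) = -13
σ = (0, 3, 2, 1): (-7) + 5 + 14 + 16 = 28
σ = (1, 0, 2, 3): 6 + 5 + 14 + (-3) = 22
σ = (1, 0, 3, 2): 6 + 5 + 29 + (-2) = 38
σ = (1, 2, 0, 3): 6 + (-4) + 3 + (-3) = 2
σ = (1, 2, 3, 0): 6 + (-4) + 29 + 0 = 31
σ = (1, 3, 0, 2): 6 + 5 + 3 + (-2) = 12
σ = (1, 3, 2, 0): 6 + 5 + 14 + 0 = 25
σ = (2, 0, 1, 3): 13 + 5 + (-9) + (-3) = 6
σ = (2, 0, 3, 1): 13 + 5 + 29 + 16 = 63
σ = (2, 1, 0, 3): 13 + (-3) + 3 + (-3) = 10
σ = (2, 1, 3, 0): 13 + (-3) + 29 + 0 = 39
σ = (2, 3, 0, 1): 13 + 5 + 3 + 16 = 37
σ = (2, 3, 1, 0): 13 + 5 + (-9) + 0 = 9
σ = (3, 0, 1, 2): (-9) + 5 + (-9) + (-2) = -15
σ = (3, 0, 2, 1): (-9) + 5 + 14 + 16 = 26
σ = (3, 1, 0, 2): (-9) + (-3) + 3 + (-2) = -11
σ = (3, 1, 2, 0): (-9) + (-3) + 14 + 0 = 2
σ = (3, 2, 0, 1): (-9) + (-4) + 3 + 16 = 6
σ = (3, 2, 1, 0): (-9) + (-4) + (-9) + 0 = -22
Optimal value attained by: σ = (2, 0, 3, 1).
Answer: det⊕(T) = 63; verdict: NONSINGULAR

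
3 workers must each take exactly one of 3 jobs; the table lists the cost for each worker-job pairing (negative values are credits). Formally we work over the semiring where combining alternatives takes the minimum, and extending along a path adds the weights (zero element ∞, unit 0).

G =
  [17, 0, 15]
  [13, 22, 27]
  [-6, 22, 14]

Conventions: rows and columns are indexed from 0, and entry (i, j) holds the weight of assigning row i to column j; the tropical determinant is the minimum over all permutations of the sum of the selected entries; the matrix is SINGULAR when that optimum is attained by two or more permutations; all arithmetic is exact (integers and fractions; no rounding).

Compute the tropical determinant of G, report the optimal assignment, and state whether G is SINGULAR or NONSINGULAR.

σ = (0, 1, 2): 17 + 22 + 14 = 53
σ = (0, 2, 1): 17 + 27 + 22 = 66
σ = (1, 0, 2): 0 + 13 + 14 = 27
σ = (1, 2, 0): 0 + 27 + (-6) = 21
σ = (2, 0, 1): 15 + 13 + 22 = 50
σ = (2, 1, 0): 15 + 22 + (-6) = 31
Optimal value attained by: σ = (1, 2, 0).
Answer: det⊕(G) = 21; verdict: NONSINGULAR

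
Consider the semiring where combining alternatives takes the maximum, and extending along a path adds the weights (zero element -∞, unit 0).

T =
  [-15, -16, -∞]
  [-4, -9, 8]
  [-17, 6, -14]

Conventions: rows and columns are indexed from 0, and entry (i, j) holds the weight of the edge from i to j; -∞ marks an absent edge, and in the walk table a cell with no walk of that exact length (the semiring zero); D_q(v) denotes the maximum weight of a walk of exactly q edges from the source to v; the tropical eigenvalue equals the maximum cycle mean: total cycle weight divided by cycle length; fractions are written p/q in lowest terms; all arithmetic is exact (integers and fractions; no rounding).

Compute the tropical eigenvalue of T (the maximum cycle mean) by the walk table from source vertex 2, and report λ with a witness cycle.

q=0: [-∞, -∞, 0]
q=1: [-17, 6, -14]
q=2: [2, -3, 14]
q=3: [-3, 20, 5]
Optimal cycle mean attained by: cycle 1->2->1, total 8 + 6, length 2.
Answer: λ = 7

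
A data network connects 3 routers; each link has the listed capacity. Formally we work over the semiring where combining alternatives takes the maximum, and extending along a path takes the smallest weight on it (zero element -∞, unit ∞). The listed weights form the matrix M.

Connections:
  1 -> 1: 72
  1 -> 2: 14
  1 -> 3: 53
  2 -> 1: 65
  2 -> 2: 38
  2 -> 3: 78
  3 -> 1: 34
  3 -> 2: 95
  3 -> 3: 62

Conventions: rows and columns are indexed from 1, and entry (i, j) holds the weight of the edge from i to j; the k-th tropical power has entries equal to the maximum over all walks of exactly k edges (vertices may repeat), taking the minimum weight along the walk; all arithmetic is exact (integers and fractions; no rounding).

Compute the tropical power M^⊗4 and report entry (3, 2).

M^⊗2:
  [72, 53, 53]
  [65, 78, 62]
  [65, 62, 78]
M^⊗3:
  [72, 53, 53]
  [65, 62, 78]
  [65, 78, 62]
M^⊗4:
  [72, 53, 53]
  [65, 78, 62]
  [65, 62, 78]
Key observation: the optimum is the walk 3->2->3->3->2, with weight 95 min 78 min 62 min 95 = 62.
Optimal value attained by: walk 3->2->3->3->2.
Answer: (M^⊗4)[3][2] = 62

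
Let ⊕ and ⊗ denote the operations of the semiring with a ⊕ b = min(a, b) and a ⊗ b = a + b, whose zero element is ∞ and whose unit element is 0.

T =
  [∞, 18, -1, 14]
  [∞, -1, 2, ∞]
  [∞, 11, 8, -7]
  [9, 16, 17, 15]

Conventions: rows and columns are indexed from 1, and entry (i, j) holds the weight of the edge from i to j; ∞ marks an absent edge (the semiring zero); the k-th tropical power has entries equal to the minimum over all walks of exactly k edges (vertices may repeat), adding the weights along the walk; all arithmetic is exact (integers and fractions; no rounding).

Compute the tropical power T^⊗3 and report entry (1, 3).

T^⊗2:
  [23, 10, 7, -8]
  [∞, -2, 1, -5]
  [2, 9, 10, 1]
  [24, 15, 8, 10]
T^⊗3:
  [1, 8, 9, 0]
  [4, -3, 0, -6]
  [10, 8, 1, 3]
  [19, 14, 16, 1]
Key observation: the optimum is the walk 1->3->4->3, with weight (-1) + (-7) + 17 = 9.
Optimal value attained by: walk 1->3->4->3.
Answer: (T^⊗3)[1][3] = 9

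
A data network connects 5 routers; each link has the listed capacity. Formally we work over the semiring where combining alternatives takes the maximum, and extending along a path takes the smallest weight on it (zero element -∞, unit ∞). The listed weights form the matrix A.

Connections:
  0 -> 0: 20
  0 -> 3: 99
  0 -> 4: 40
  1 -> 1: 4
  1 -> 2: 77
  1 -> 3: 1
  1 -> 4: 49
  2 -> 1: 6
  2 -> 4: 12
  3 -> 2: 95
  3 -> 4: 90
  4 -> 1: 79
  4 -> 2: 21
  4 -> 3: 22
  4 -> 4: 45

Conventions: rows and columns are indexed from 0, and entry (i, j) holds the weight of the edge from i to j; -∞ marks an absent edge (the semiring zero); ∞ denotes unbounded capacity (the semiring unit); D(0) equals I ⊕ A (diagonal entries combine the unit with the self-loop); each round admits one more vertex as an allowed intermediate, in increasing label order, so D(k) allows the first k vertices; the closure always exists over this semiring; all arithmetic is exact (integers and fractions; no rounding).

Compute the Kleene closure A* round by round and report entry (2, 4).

D(0):
  [∞, -∞, -∞, 99, 40]
  [-∞, ∞, 77, 1, 49]
  [-∞, 6, ∞, -∞, 12]
  [-∞, -∞, 95, ∞, 90]
  [-∞, 79, 21, 22, ∞]
D(1):
  [∞, -∞, -∞, 99, 40]
  [-∞, ∞, 77, 1, 49]
  [-∞, 6, ∞, -∞, 12]
  [-∞, -∞, 95, ∞, 90]
  [-∞, 79, 21, 22, ∞]
D(2):
  [∞, -∞, -∞, 99, 40]
  [-∞, ∞, 77, 1, 49]
  [-∞, 6, ∞, 1, 12]
  [-∞, -∞, 95, ∞, 90]
  [-∞, 79, 77, 22, ∞]
D(3):
  [∞, -∞, -∞, 99, 40]
  [-∞, ∞, 77, 1, 49]
  [-∞, 6, ∞, 1, 12]
  [-∞, 6, 95, ∞, 90]
  [-∞, 79, 77, 22, ∞]
D(4):
  [∞, 6, 95, 99, 90]
  [-∞, ∞, 77, 1, 49]
  [-∞, 6, ∞, 1, 12]
  [-∞, 6, 95, ∞, 90]
  [-∞, 79, 77, 22, ∞]
D(5):
  [∞, 79, 95, 99, 90]
  [-∞, ∞, 77, 22, 49]
  [-∞, 12, ∞, 12, 12]
  [-∞, 79, 95, ∞, 90]
  [-∞, 79, 77, 22, ∞]
Answer: A*[2][4] = 12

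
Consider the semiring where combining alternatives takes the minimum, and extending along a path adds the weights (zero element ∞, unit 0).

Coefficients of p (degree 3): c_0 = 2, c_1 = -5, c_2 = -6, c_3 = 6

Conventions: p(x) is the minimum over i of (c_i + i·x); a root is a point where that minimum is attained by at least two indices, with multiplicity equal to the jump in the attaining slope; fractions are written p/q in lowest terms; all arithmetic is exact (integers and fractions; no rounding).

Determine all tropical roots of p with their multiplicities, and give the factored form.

hull edge (i=0, c=2) to (i=1, c=-5): slope -7, span 1
hull edge (i=1, c=-5) to (i=2, c=-6): slope -1, span 1
hull edge (i=2, c=-6) to (i=3, c=6): slope 12, span 1
Factored form: p(x) = 6 ⊗ (x ⊕ (-12)) ⊗ (x ⊕ 1) ⊗ (x ⊕ 7)
Answer: roots = -12 (mult 1), 1 (mult 1), 7 (mult 1)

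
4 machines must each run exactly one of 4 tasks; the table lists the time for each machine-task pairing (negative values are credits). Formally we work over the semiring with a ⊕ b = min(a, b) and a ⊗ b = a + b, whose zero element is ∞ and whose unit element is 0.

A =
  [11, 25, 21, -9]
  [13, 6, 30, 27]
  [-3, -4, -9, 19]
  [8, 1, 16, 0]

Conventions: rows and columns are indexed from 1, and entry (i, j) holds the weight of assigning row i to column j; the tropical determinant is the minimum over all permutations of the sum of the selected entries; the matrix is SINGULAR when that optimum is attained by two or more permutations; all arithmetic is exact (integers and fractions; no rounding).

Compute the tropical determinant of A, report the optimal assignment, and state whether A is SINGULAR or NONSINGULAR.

σ = (1, 2, 3, 4): 11 + 6 + (-9) + 0 = 8
σ = (1, 2, 4, 3): 11 + 6 + 19 + 16 = 52
σ = (1, 3, 2, 4): 11 + 30 + (-4) + 0 = 37
σ = (1, 3, 4, 2): 11 + 30 + 19 + 1 = 61
σ = (1, 4, 2, 3): 11 + 27 + (-4) + 16 = 50
σ = (1, 4, 3, 2): 11 + 27 + (-9) + 1 = 30
σ = (2, 1, 3, 4): 25 + 13 + (-9) + 0 = 29
σ = (2, 1, 4, 3): 25 + 13 + 19 + 16 = 73
σ = (2, 3, 1, 4): 25 + 30 + (-3) + 0 = 52
σ = (2, 3, 4, 1): 25 + 30 + 19 + 8 = 82
σ = (2, 4, 1, 3): 25 + 27 + (-3) + 16 = 65
σ = (2, 4, 3, 1): 25 + 27 + (-9) + 8 = 51
σ = (3, 1, 2, 4): 21 + 13 + (-4) + 0 = 30
σ = (3, 1, 4, 2): 21 + 13 + 19 + 1 = 54
σ = (3, 2, 1, 4): 21 + 6 + (-3) + 0 = 24
σ = (3, 2, 4, 1): 21 + 6 + 19 + 8 = 54
σ = (3, 4, 1, 2): 21 + 27 + (-3) + 1 = 46
σ = (3, 4, 2, 1): 21 + 27 + (-4) + 8 = 52
σ = (4, 1, 2, 3): (-9) + 13 + (-4) + 16 = 16
σ = (4, 1, 3, 2): (-9) + 13 + (-9) + 1 = -4
σ = (4, 2, 1, 3): (-9) + 6 + (-3) + 16 = 10
σ = (4, 2, 3, 1): (-9) + 6 + (-9) + 8 = -4
σ = (4, 3, 1, 2): (-9) + 30 + (-3) + 1 = 19
σ = (4, 3, 2, 1): (-9) + 30 + (-4) + 8 = 25
Optimal value attained by: σ = (4, 1, 3, 2).
Answer: det⊕(A) = -4; verdict: SINGULAR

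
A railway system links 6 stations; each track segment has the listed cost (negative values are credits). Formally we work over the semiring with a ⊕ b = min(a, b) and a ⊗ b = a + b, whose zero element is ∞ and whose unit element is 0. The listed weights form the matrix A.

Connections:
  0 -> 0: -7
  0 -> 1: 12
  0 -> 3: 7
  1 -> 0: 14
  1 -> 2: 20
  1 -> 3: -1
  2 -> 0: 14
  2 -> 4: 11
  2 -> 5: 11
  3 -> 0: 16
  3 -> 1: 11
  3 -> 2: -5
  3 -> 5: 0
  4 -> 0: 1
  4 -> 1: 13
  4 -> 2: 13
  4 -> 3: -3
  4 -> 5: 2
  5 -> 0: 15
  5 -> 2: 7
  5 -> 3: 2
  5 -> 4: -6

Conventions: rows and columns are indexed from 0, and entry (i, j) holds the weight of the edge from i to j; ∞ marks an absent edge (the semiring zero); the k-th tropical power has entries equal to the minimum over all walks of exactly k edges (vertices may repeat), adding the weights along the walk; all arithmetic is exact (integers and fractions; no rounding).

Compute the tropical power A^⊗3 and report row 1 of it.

A^⊗2:
  [-14, 5, 2, 0, ∞, 7]
  [7, 10, -6, 21, 31, -1]
  [7, 24, 18, 8, 5, 13]
  [9, 28, 7, 2, -6, 6]
  [-6, 8, -8, 4, -4, -3]
  [-5, 7, -3, -9, 18, -4]
A^⊗3:
  [-21, -2, -5, -7, 1, 0]
  [0, 19, 6, 1, -7, 5]
  [0, 18, 3, 2, 7, 7]
  [-5, 7, -3, -9, 0, -4]
  [-13, 6, -1, -7, -9, -2]
  [-12, 2, -14, -2, -10, -9]
Answer: row 1 of A^⊗3 = [0, 19, 6, 1, -7, 5]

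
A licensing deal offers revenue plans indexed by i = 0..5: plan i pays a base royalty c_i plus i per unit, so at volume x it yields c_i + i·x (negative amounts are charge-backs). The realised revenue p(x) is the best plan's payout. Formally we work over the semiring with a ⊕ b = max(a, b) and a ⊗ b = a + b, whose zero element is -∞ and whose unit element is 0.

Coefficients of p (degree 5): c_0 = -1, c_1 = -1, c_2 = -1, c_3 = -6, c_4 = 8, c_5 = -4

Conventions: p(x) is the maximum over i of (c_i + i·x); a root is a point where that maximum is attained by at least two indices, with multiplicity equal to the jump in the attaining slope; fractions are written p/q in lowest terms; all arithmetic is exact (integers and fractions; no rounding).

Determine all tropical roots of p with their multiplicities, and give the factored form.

hull edge (i=0, c=-1) to (i=4, c=8): slope 9/4, span 4
hull edge (i=4, c=8) to (i=5, c=-4): slope -12, span 1
Factored form: p(x) = -4 ⊗ (x ⊕ (-9/4)) ⊗ (x ⊕ (-9/4)) ⊗ (x ⊕ (-9/4)) ⊗ (x ⊕ (-9/4)) ⊗ (x ⊕ 12)
Answer: roots = -9/4 (mult 4), 12 (mult 1)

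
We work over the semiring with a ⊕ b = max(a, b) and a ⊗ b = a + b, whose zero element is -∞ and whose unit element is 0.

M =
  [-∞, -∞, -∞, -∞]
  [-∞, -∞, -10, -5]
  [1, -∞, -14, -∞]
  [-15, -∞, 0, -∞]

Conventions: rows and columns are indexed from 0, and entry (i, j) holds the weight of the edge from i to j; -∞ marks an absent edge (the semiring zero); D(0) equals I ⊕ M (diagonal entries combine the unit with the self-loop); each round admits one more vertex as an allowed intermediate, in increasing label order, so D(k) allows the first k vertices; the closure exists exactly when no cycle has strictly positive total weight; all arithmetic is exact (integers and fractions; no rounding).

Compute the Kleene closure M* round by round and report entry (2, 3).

D(0):
  [0, -∞, -∞, -∞]
  [-∞, 0, -10, -5]
  [1, -∞, 0, -∞]
  [-15, -∞, 0, 0]
D(1):
  [0, -∞, -∞, -∞]
  [-∞, 0, -10, -5]
  [1, -∞, 0, -∞]
  [-15, -∞, 0, 0]
D(2):
  [0, -∞, -∞, -∞]
  [-∞, 0, -10, -5]
  [1, -∞, 0, -∞]
  [-15, -∞, 0, 0]
D(3):
  [0, -∞, -∞, -∞]
  [-9, 0, -10, -5]
  [1, -∞, 0, -∞]
  [1, -∞, 0, 0]
D(4):
  [0, -∞, -∞, -∞]
  [-4, 0, -5, -5]
  [1, -∞, 0, -∞]
  [1, -∞, 0, 0]
Answer: M*[2][3] = -∞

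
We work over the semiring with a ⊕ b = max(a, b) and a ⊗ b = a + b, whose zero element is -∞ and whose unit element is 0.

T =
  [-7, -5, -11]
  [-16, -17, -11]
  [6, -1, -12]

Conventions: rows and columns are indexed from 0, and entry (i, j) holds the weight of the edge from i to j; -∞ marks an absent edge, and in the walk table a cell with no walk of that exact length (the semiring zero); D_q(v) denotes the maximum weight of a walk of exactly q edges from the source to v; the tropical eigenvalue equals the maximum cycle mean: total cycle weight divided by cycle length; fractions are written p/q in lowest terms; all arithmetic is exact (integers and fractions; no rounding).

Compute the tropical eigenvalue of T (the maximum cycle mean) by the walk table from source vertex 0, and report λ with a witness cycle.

q=0: [0, -∞, -∞]
q=1: [-7, -5, -11]
q=2: [-5, -12, -16]
q=3: [-10, -10, -16]
Optimal cycle mean attained by: cycle 0->2->0, total (-11) + 6, length 2.
Answer: λ = -5/2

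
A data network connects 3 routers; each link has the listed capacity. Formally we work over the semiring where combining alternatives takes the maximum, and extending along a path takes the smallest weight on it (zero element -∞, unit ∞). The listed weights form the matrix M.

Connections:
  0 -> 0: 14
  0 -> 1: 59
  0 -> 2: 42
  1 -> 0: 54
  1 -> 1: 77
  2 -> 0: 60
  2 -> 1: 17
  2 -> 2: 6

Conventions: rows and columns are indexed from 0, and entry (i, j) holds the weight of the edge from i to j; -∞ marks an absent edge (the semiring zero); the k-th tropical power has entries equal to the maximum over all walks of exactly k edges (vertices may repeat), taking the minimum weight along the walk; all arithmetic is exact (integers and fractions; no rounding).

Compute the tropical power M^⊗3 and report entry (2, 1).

M^⊗2:
  [54, 59, 14]
  [54, 77, 42]
  [17, 59, 42]
M^⊗3:
  [54, 59, 42]
  [54, 77, 42]
  [54, 59, 17]
Key observation: the optimum is the walk 2->0->1->1, with weight 60 min 59 min 77 = 59.
Optimal value attained by: walk 2->0->1->1.
Answer: (M^⊗3)[2][1] = 59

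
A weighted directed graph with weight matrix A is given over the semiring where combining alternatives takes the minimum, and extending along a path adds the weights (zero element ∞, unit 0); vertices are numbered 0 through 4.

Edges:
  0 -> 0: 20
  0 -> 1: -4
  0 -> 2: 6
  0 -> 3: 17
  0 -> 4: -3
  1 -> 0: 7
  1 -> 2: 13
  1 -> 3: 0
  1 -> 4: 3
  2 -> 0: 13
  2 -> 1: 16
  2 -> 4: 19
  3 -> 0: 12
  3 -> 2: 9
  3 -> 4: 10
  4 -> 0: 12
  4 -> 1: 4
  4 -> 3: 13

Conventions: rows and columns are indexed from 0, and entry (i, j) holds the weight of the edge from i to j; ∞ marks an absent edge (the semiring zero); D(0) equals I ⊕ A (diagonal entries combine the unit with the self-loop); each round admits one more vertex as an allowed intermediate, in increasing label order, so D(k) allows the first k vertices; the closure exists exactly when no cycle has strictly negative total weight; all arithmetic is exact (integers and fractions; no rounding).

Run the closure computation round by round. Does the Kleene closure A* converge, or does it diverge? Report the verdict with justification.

D(0):
  [0, -4, 6, 17, -3]
  [7, 0, 13, 0, 3]
  [13, 16, 0, ∞, 19]
  [12, ∞, 9, 0, 10]
  [12, 4, ∞, 13, 0]
D(1):
  [0, -4, 6, 17, -3]
  [7, 0, 13, 0, 3]
  [13, 9, 0, 30, 10]
  [12, 8, 9, 0, 9]
  [12, 4, 18, 13, 0]
D(2):
  [0, -4, 6, -4, -3]
  [7, 0, 13, 0, 3]
  [13, 9, 0, 9, 10]
  [12, 8, 9, 0, 9]
  [11, 4, 17, 4, 0]
D(3):
  [0, -4, 6, -4, -3]
  [7, 0, 13, 0, 3]
  [13, 9, 0, 9, 10]
  [12, 8, 9, 0, 9]
  [11, 4, 17, 4, 0]
D(4):
  [0, -4, 5, -4, -3]
  [7, 0, 9, 0, 3]
  [13, 9, 0, 9, 10]
  [12, 8, 9, 0, 9]
  [11, 4, 13, 4, 0]
D(5):
  [0, -4, 5, -4, -3]
  [7, 0, 9, 0, 3]
  [13, 9, 0, 9, 10]
  [12, 8, 9, 0, 9]
  [11, 4, 13, 4, 0]
Key observation: every diagonal entry stays at the unit through all rounds, so no improving cycle exists.
Answer: CONVERGES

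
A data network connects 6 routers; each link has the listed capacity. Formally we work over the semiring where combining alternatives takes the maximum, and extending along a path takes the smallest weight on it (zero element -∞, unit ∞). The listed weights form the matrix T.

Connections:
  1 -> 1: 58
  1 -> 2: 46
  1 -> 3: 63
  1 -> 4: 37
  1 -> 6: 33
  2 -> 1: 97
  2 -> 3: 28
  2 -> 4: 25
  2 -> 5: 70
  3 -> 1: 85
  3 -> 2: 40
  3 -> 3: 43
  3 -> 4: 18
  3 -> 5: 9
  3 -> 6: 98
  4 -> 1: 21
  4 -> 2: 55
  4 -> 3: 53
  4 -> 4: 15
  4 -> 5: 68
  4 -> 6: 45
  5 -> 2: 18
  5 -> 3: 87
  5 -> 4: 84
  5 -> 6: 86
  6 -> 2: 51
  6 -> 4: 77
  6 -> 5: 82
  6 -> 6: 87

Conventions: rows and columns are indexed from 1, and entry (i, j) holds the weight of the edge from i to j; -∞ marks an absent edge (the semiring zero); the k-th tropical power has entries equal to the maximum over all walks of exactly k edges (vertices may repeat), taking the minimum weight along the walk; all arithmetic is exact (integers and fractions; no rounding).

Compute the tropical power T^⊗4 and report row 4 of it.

T^⊗2:
  [63, 46, 58, 37, 46, 63]
  [58, 46, 70, 70, 25, 70]
  [58, 51, 63, 77, 82, 87]
  [55, 45, 68, 68, 55, 68]
  [85, 55, 53, 77, 82, 87]
  [51, 55, 82, 82, 82, 87]
T^⊗3:
  [58, 51, 63, 63, 63, 63]
  [70, 55, 58, 70, 70, 70]
  [63, 55, 82, 82, 82, 87]
  [68, 55, 55, 68, 68, 68]
  [58, 55, 82, 82, 82, 87]
  [82, 55, 82, 82, 82, 87]
T^⊗4:
  [63, 55, 63, 63, 63, 63]
  [58, 55, 70, 70, 70, 70]
  [82, 55, 82, 82, 82, 87]
  [58, 55, 68, 68, 68, 68]
  [82, 55, 82, 82, 82, 87]
  [82, 55, 82, 82, 82, 87]
Answer: row 4 of T^⊗4 = [58, 55, 68, 68, 68, 68]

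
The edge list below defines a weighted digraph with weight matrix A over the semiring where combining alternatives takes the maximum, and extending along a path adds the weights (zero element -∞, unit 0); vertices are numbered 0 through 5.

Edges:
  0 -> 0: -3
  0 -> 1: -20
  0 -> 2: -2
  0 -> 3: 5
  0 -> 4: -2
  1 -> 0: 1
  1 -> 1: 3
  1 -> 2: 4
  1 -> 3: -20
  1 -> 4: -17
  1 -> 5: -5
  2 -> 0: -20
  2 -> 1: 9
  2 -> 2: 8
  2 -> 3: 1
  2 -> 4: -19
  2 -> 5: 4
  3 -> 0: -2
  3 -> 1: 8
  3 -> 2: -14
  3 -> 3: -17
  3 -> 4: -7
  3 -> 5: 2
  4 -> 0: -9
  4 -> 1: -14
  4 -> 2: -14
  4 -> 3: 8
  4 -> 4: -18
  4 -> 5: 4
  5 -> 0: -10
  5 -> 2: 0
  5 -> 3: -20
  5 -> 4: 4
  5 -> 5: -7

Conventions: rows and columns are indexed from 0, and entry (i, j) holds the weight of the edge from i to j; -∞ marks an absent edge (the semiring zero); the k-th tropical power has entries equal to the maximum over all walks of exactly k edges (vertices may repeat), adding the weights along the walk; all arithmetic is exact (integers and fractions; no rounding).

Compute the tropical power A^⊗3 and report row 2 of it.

A^⊗2:
  [3, 13, 6, 6, -2, 7]
  [4, 13, 12, 6, -1, 8]
  [10, 17, 16, 9, 8, 12]
  [9, 11, 12, 3, 6, 3]
  [6, 16, 4, -4, 8, 10]
  [-5, 9, 8, 12, -3, 8]
A^⊗3:
  [14, 16, 17, 8, 11, 10]
  [14, 21, 20, 13, 12, 16]
  [18, 25, 24, 17, 16, 20]
  [12, 21, 20, 14, 7, 16]
  [17, 19, 20, 16, 14, 12]
  [10, 20, 16, 9, 12, 14]
Answer: row 2 of A^⊗3 = [18, 25, 24, 17, 16, 20]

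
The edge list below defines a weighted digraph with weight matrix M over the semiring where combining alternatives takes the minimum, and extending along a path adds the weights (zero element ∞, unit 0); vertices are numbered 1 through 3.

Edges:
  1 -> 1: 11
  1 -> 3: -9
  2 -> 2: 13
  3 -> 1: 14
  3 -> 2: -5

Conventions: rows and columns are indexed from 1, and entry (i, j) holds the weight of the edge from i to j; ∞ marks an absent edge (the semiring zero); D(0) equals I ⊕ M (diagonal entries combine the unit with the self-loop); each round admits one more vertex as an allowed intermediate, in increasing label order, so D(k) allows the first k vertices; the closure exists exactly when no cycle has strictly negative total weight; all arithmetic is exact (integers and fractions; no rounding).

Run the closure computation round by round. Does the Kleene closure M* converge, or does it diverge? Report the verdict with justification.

D(0):
  [0, ∞, -9]
  [∞, 0, ∞]
  [14, -5, 0]
D(1):
  [0, ∞, -9]
  [∞, 0, ∞]
  [14, -5, 0]
D(2):
  [0, ∞, -9]
  [∞, 0, ∞]
  [14, -5, 0]
D(3):
  [0, -14, -9]
  [∞, 0, ∞]
  [14, -5, 0]
Key observation: every diagonal entry stays at the unit through all rounds, so no improving cycle exists.
Answer: CONVERGES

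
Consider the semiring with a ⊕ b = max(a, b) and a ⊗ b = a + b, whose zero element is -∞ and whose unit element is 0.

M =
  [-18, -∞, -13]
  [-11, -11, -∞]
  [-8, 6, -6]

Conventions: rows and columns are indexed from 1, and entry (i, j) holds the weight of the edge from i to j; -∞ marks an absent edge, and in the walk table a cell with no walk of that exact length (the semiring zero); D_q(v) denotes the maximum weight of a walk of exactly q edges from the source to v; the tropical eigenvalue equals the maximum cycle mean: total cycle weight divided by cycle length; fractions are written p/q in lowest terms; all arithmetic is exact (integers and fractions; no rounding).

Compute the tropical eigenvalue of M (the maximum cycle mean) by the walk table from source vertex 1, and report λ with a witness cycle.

q=0: [0, -∞, -∞]
q=1: [-18, -∞, -13]
q=2: [-21, -7, -19]
q=3: [-18, -13, -25]
Optimal cycle mean attained by: cycle 1->3->2->1, total (-13) + 6 + (-11), length 3.
Answer: λ = -6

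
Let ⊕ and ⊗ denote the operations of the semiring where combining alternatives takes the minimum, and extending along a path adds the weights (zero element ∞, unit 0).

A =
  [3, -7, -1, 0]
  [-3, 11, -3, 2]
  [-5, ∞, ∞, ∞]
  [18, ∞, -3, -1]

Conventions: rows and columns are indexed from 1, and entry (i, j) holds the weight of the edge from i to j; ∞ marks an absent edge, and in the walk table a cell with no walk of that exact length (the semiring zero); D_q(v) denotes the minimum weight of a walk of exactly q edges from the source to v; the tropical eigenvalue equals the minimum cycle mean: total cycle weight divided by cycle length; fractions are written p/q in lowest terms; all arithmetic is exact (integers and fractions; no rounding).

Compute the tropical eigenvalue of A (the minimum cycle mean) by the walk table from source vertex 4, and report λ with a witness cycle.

q=0: [∞, ∞, ∞, 0]
q=1: [18, ∞, -3, -1]
q=2: [-8, 11, -4, -2]
q=3: [-9, -15, -9, -8]
q=4: [-18, -16, -18, -13]
Optimal cycle mean attained by: cycle 1->2->1, total (-7) + (-3), length 2.
Answer: λ = -5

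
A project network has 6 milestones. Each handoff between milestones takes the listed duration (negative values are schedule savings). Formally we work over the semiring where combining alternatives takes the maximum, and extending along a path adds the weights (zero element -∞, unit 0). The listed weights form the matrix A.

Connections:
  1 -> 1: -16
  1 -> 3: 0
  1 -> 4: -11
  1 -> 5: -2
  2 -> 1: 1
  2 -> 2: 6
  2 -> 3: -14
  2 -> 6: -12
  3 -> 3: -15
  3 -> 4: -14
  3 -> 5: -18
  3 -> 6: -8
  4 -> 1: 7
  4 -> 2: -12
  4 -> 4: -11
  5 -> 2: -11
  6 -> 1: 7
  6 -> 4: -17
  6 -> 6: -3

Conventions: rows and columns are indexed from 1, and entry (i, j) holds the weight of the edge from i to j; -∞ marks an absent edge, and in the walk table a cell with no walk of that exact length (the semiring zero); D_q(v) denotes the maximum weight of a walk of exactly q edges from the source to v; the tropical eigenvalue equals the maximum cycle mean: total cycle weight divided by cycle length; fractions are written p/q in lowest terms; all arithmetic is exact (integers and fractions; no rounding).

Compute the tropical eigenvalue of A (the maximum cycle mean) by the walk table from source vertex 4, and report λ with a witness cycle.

q=0: [-∞, -∞, -∞, 0, -∞, -∞]
q=1: [7, -12, -∞, -11, -∞, -∞]
q=2: [-4, -6, 7, -4, 5, -24]
q=3: [3, 0, -4, -7, -6, -1]
q=4: [6, 6, 3, -8, 1, -4]
q=5: [7, 12, 6, -5, 4, -5]
q=6: [13, 18, 7, -4, 5, 0]
Optimal cycle mean attained by: cycle 2->2, total 6, length 1.
Answer: λ = 6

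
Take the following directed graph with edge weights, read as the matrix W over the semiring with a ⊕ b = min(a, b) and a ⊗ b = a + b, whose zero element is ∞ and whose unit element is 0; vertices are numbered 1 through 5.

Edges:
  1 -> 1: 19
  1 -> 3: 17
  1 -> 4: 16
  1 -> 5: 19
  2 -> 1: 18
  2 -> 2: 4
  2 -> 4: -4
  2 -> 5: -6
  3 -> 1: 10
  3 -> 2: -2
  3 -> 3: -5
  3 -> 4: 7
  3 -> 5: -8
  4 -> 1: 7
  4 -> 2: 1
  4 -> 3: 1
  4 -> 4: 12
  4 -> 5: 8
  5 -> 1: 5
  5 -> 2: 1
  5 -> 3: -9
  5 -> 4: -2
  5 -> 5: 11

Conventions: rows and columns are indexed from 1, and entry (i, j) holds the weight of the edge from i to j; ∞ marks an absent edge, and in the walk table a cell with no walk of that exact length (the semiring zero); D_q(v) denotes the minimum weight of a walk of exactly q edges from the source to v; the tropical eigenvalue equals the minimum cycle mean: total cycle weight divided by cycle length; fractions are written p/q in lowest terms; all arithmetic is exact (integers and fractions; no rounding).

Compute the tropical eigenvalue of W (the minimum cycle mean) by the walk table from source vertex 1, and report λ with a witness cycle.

q=0: [0, ∞, ∞, ∞, ∞]
q=1: [19, ∞, 17, 16, 19]
q=2: [23, 15, 10, 17, 9]
q=3: [14, 8, 0, 7, 2]
q=4: [7, -2, -7, 0, -8]
q=5: [-3, -9, -17, -10, -15]
Optimal cycle mean attained by: cycle 3->5->3, total (-8) + (-9), length 2.
Answer: λ = -17/2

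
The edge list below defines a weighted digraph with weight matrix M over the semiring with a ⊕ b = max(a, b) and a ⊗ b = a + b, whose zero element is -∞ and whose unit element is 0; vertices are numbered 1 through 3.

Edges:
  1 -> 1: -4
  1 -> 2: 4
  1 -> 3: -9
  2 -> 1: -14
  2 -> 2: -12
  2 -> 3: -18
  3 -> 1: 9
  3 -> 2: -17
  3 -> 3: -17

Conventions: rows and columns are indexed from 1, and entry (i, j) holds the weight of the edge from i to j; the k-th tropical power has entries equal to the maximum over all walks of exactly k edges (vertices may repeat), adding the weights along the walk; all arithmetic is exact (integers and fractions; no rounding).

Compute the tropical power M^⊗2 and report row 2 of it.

M^⊗2:
  [0, 0, -13]
  [-9, -10, -23]
  [5, 13, 0]
Answer: row 2 of M^⊗2 = [-9, -10, -23]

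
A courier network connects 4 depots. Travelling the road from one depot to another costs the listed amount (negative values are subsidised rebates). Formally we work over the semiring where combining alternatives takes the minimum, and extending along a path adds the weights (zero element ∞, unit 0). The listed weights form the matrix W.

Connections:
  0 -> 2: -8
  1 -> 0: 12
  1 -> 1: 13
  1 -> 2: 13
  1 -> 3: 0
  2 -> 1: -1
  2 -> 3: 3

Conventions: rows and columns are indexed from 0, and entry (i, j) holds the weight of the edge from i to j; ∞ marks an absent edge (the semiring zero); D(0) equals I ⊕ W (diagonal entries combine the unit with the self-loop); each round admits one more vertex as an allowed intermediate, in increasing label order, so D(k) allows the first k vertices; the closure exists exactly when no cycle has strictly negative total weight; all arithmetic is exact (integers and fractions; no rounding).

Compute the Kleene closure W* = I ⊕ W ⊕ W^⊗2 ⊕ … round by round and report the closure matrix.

D(0):
  [0, ∞, -8, ∞]
  [12, 0, 13, 0]
  [∞, -1, 0, 3]
  [∞, ∞, ∞, 0]
D(1):
  [0, ∞, -8, ∞]
  [12, 0, 4, 0]
  [∞, -1, 0, 3]
  [∞, ∞, ∞, 0]
D(2):
  [0, ∞, -8, ∞]
  [12, 0, 4, 0]
  [11, -1, 0, -1]
  [∞, ∞, ∞, 0]
D(3):
  [0, -9, -8, -9]
  [12, 0, 4, 0]
  [11, -1, 0, -1]
  [∞, ∞, ∞, 0]
D(4):
  [0, -9, -8, -9]
  [12, 0, 4, 0]
  [11, -1, 0, -1]
  [∞, ∞, ∞, 0]
Answer: W* = [[0, -9, -8, -9], [12, 0, 4, 0], [11, -1, 0, -1], [∞, ∞, ∞, 0]]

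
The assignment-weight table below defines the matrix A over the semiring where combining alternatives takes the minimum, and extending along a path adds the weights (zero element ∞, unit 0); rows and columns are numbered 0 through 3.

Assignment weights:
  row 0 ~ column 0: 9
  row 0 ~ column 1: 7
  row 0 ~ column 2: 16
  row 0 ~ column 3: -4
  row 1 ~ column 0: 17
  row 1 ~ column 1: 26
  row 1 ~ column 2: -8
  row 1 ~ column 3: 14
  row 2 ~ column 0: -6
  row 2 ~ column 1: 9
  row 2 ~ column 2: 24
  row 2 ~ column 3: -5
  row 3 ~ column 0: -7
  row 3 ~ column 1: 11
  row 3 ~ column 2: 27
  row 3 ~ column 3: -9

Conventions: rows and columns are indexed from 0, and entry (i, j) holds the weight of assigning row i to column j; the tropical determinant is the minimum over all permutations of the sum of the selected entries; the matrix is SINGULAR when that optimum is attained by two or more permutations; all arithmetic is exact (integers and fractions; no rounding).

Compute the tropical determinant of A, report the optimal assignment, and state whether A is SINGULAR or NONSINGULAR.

σ = (0, 1, 2, 3): 9 + 26 + 24 + (-9) = 50
σ = (0, 1, 3, 2): 9 + 26 + (-5) + 27 = 57
σ = (0, 2, 1, 3): 9 + (-8) + 9 + (-9) = 1
σ = (0, 2, 3, 1): 9 + (-8) + (-5) + 11 = 7
σ = (0, 3, 1, 2): 9 + 14 + 9 + 27 = 59
σ = (0, 3, 2, 1): 9 + 14 + 24 + 11 = 58
σ = (1, 0, 2, 3): 7 + 17 + 24 + (-9) = 39
σ = (1, 0, 3, 2): 7 + 17 + (-5) + 27 = 46
σ = (1, 2, 0, 3): 7 + (-8) + (-6) + (-9) = -16
σ = (1, 2, 3, 0): 7 + (-8) + (-5) + (-7) = -13
σ = (1, 3, 0, 2): 7 + 14 + (-6) + 27 = 42
σ = (1, 3, 2, 0): 7 + 14 + 24 + (-7) = 38
σ = (2, 0, 1, 3): 16 + 17 + 9 + (-9) = 33
σ = (2, 0, 3, 1): 16 + 17 + (-5) + 11 = 39
σ = (2, 1, 0, 3): 16 + 26 + (-6) + (-9) = 27
σ = (2, 1, 3, 0): 16 + 26 + (-5) + (-7) = 30
σ = (2, 3, 0, 1): 16 + 14 + (-6) + 11 = 35
σ = (2, 3, 1, 0): 16 + 14 + 9 + (-7) = 32
σ = (3, 0, 1, 2): (-4) + 17 + 9 + 27 = 49
σ = (3, 0, 2, 1): (-4) + 17 + 24 + 11 = 48
σ = (3, 1, 0, 2): (-4) + 26 + (-6) + 27 = 43
σ = (3, 1, 2, 0): (-4) + 26 + 24 + (-7) = 39
σ = (3, 2, 0, 1): (-4) + (-8) + (-6) + 11 = -7
σ = (3, 2, 1, 0): (-4) + (-8) + 9 + (-7) = -10
Optimal value attained by: σ = (1, 2, 0, 3).
Answer: det⊕(A) = -16; verdict: NONSINGULAR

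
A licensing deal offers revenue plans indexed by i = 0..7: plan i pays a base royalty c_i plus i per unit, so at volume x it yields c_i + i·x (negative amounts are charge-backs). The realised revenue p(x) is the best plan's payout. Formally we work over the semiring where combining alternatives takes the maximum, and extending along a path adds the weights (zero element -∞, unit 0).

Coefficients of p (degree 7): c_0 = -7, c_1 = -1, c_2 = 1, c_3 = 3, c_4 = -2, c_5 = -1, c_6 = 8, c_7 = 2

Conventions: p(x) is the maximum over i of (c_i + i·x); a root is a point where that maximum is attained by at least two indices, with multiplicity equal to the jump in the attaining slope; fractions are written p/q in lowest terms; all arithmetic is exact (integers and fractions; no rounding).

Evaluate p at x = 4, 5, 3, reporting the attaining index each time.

p(4) = max(-7+0·4=-7, -1+1·4=3, 1+2·4=9, 3+3·4=15, -2+4·4=14, -1+5·4=19, 8+6·4=32, 2+7·4=30) = 32 (attained by i=6)
p(5) = max(-7+0·5=-7, -1+1·5=4, 1+2·5=11, 3+3·5=18, -2+4·5=18, -1+5·5=24, 8+6·5=38, 2+7·5=37) = 38 (attained by i=6)
p(3) = max(-7+0·3=-7, -1+1·3=2, 1+2·3=7, 3+3·3=12, -2+4·3=10, -1+5·3=14, 8+6·3=26, 2+7·3=23) = 26 (attained by i=6)
Answer: p(4) = 32; p(5) = 38; p(3) = 26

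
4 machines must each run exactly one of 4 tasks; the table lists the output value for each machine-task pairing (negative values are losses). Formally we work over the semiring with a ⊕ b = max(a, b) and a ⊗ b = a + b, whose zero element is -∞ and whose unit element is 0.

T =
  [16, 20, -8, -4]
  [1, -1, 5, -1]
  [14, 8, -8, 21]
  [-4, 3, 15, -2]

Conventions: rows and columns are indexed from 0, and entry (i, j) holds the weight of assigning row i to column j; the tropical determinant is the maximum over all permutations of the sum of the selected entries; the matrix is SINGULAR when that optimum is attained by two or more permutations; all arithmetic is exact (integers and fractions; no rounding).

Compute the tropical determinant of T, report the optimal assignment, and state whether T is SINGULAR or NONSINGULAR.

σ = (0, 1, 2, 3): 16 + (-1) + (-8) + (-2) = 5
σ = (0, 1, 3, 2): 16 + (-1) + 21 + 15 = 51
σ = (0, 2, 1, 3): 16 + 5 + 8 + (-2) = 27
σ = (0, 2, 3, 1): 16 + 5 + 21 + 3 = 45
σ = (0, 3, 1, 2): 16 + (-1) + 8 + 15 = 38
σ = (0, 3, 2, 1): 16 + (-1) + (-8) + 3 = 10
σ = (1, 0, 2, 3): 20 + 1 + (-8) + (-2) = 11
σ = (1, 0, 3, 2): 20 + 1 + 21 + 15 = 57
σ = (1, 2, 0, 3): 20 + 5 + 14 + (-2) = 37
σ = (1, 2, 3, 0): 20 + 5 + 21 + (-4) = 42
σ = (1, 3, 0, 2): 20 + (-1) + 14 + 15 = 48
σ = (1, 3, 2, 0): 20 + (-1) + (-8) + (-4) = 7
σ = (2, 0, 1, 3): (-8) + 1 + 8 + (-2) = -1
σ = (2, 0, 3, 1): (-8) + 1 + 21 + 3 = 17
σ = (2, 1, 0, 3): (-8) + (-1) + 14 + (-2) = 3
σ = (2, 1, 3, 0): (-8) + (-1) + 21 + (-4) = 8
σ = (2, 3, 0, 1): (-8) + (-1) + 14 + 3 = 8
σ = (2, 3, 1, 0): (-8) + (-1) + 8 + (-4) = -5
σ = (3, 0, 1, 2): (-4) + 1 + 8 + 15 = 20
σ = (3, 0, 2, 1): (-4) + 1 + (-8) + 3 = -8
σ = (3, 1, 0, 2): (-4) + (-1) + 14 + 15 = 24
σ = (3, 1, 2, 0): (-4) + (-1) + (-8) + (-4) = -17
σ = (3, 2, 0, 1): (-4) + 5 + 14 + 3 = 18
σ = (3, 2, 1, 0): (-4) + 5 + 8 + (-4) = 5
Optimal value attained by: σ = (1, 0, 3, 2).
Answer: det⊕(T) = 57; verdict: NONSINGULAR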